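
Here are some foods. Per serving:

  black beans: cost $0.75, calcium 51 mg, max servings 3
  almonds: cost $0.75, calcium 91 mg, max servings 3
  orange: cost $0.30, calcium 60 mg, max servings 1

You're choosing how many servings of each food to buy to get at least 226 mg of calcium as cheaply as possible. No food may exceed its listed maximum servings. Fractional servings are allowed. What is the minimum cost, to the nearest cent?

$1.67

Cost per mg of calcium: orange $0.0050, almonds $0.0082, black beans $0.0147.
Take 1 serving of orange: +60.0 mg calcium for $0.30 (total $0.30, still need 166.0 mg).
Take 1.824 servings of almonds: +166.0 mg calcium for $1.37 (total $1.67, still need 0.0 mg).
Filling from the cheapest source first is optimal under one linear minimum: $1.67.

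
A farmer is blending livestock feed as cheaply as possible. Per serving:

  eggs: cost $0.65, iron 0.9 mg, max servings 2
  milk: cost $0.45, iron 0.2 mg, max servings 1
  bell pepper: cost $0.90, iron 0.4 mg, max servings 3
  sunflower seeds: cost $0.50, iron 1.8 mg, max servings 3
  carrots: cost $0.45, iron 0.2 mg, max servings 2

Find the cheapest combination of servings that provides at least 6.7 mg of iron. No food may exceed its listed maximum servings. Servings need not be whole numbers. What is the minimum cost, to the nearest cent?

$2.44

Cost per mg of iron: sunflower seeds $0.2778, eggs $0.7222, milk $2.2500, bell pepper $2.2500, carrots $2.2500.
Take 3 servings of sunflower seeds: +5.4 mg iron for $1.50 (total $1.50, still need 1.3 mg).
Take 1.444 servings of eggs: +1.3 mg iron for $0.94 (total $2.44, still need 0.0 mg).
Filling from the cheapest source first is optimal under one linear minimum: $2.44.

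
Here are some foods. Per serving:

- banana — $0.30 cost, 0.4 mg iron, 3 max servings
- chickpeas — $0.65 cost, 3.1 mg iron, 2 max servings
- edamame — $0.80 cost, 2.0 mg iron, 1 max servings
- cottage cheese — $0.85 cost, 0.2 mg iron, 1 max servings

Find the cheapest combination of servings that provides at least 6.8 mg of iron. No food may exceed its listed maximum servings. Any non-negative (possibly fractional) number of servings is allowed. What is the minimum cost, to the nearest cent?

Cost per mg of iron: chickpeas $0.2097, edamame $0.4000, banana $0.7500, cottage cheese $4.2500.
Take 2 servings of chickpeas: +6.2 mg iron for $1.30 (total $1.30, still need 0.6 mg).
Take 0.3 servings of edamame: +0.6 mg iron for $0.24 (total $1.54, still need 0.0 mg).
Greedy by cheapest-per-mg is optimal for a single linear constraint, so the minimum cost is $1.54.

$1.54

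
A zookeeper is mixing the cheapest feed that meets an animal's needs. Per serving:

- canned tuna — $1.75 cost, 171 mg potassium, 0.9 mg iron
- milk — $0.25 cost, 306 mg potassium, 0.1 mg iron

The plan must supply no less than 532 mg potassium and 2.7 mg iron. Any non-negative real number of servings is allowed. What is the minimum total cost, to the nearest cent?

Minimising a linear cost over {potassium ≥ 532, iron ≥ 2.7, servings ≥ 0} — the optimum is at a vertex, using one or two foods.
canned tuna only: max(532/171, 2.7/0.9) = 3.111 servings → $5.44.
milk only: max(532/306, 2.7/0.1) = 27 servings → $6.75.
canned tuna + milk with both tight: 2.993 servings and 0.0662 servings → $5.25.
The minimum over all feasible corners is $5.25.

$5.25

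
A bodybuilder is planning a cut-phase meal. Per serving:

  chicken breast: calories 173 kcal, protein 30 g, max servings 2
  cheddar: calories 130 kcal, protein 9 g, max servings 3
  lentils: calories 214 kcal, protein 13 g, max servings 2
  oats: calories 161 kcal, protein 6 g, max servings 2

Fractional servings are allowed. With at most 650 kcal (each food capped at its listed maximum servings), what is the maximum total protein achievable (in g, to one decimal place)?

81.0 g

Protein per kcal: chicken breast 0.1734, cheddar 0.06923, lentils 0.06075, oats 0.03727.
Take 2 servings of chicken breast: uses 346 kcal, +60.0 g protein (running total 60.0 g).
Take 2.338 servings of cheddar: uses 304 kcal, +21.0 g protein (running total 81.0 g).
Greedy by best ratio exhausts the calories allowance optimally: 81.0 g.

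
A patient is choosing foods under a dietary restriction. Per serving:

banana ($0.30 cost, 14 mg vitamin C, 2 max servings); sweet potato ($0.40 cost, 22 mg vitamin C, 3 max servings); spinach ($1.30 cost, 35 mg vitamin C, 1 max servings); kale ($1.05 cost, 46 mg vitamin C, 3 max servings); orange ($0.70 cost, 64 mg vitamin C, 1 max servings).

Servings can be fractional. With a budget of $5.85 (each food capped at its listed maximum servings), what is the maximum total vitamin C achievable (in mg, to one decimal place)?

301.4 mg

Vitamin C per dollar: orange 91.43, sweet potato 55, banana 46.67, kale 43.81, spinach 26.92.
Take 1 serving of orange: spends $0.70, +64.0 mg vitamin C (running total 64.0 mg).
Take 3 servings of sweet potato: spends $1.20, +66.0 mg vitamin C (running total 130.0 mg).
Take 2 servings of banana: spends $0.60, +28.0 mg vitamin C (running total 158.0 mg).
Take 3 servings of kale: spends $3.15, +138.0 mg vitamin C (running total 296.0 mg).
Take 0.1538 servings of spinach: spends $0.20, +5.4 mg vitamin C (running total 301.4 mg).
Filling greedily by vitamin C-per-dollar is optimal for one linear limit, giving 301.4 mg.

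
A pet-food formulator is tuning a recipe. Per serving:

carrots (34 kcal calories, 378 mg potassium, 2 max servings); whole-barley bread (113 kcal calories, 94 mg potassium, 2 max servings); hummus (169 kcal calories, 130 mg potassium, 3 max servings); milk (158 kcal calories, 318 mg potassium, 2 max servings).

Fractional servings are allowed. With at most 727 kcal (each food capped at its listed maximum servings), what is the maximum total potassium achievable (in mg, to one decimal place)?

Potassium per kcal: carrots 11.12, milk 2.013, whole-barley bread 0.8319, hummus 0.7692.
Take 2 servings of carrots: uses 68 kcal, +756.0 mg potassium (running total 756.0 mg).
Take 2 servings of milk: uses 316 kcal, +636.0 mg potassium (running total 1392.0 mg).
Take 2 servings of whole-barley bread: uses 226 kcal, +188.0 mg potassium (running total 1580.0 mg).
Take 0.6923 servings of hummus: uses 117 kcal, +90.0 mg potassium (running total 1670.0 mg).
Greedy by best ratio exhausts the calories allowance optimally: 1670.0 mg.

1670.0 mg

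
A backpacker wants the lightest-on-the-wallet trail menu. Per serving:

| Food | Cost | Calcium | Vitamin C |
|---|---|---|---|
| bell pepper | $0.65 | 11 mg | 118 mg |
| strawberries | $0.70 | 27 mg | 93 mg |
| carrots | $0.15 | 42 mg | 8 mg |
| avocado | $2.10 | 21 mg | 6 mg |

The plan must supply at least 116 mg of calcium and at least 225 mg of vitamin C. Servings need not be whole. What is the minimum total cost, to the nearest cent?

$1.48

For a min-cost LP with two ≥-constraints, a basic feasible solution has at most two positive variables.
bell pepper only: max(116/11, 225/118) = 10.55 servings → $6.85.
strawberries only: max(116/27, 225/93) = 4.296 servings → $3.01.
carrots only: max(116/42, 225/8) = 28.12 servings → $4.22.
avocado only: max(116/21, 225/6) = 37.5 servings → $78.75.
bell pepper + strawberries with both targets exact would need a negative amount; discard.
bell pepper + carrots with both tight: 1.751 servings and 2.303 servings → $1.48.
bell pepper + avocado with both tight: 1.67 servings and 4.649 servings → $10.85.
strawberries + carrots with both tight: 2.309 servings and 1.277 servings → $1.81.
strawberries + avocado with both tight: 2.25 servings and 2.631 servings → $7.10.
carrots + avocado: intersection lies outside the first quadrant.
So the least-cost plan costs $1.48.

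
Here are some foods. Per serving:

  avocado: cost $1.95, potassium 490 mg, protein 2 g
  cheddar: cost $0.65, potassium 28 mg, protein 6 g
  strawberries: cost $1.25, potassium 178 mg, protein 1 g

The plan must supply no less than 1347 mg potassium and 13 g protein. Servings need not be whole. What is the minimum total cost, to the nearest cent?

$6.05

At the optimum either one food covers both requirements or two foods hit both targets exactly; no other combination can be cheaper.
avocado only: max(1347/490, 13/2) = 6.5 servings → $12.68.
cheddar only: max(1347/28, 13/6) = 48.11 servings → $31.27.
strawberries only: max(1347/178, 13/1) = 13 servings → $16.25.
avocado + cheddar with both tight: 2.676 servings and 1.275 servings → $6.05.
avocado + strawberries: intersection lies outside the first quadrant.
cheddar + strawberries with both tight: 0.9298 servings and 7.421 servings → $9.88.
So the least-cost plan costs $6.05.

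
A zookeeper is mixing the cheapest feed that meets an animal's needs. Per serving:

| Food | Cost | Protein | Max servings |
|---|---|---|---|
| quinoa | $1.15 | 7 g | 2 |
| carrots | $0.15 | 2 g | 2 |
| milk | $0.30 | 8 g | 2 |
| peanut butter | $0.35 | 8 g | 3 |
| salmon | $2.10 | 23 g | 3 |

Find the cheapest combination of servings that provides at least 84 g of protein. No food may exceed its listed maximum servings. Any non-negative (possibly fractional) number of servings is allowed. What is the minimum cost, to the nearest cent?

$5.60

Cost per g of protein: milk $0.0375, peanut butter $0.0437, carrots $0.0750, salmon $0.0913, quinoa $0.1643.
Take 2 servings of milk: +16.0 g protein for $0.60 (total $0.60, still need 68.0 g).
Take 3 servings of peanut butter: +24.0 g protein for $1.05 (total $1.65, still need 44.0 g).
Take 2 servings of carrots: +4.0 g protein for $0.30 (total $1.95, still need 40.0 g).
Take 1.739 servings of salmon: +40.0 g protein for $3.65 (total $5.60, still need 0.0 g).
Greedy by cheapest-per-g is optimal for a single linear constraint, so the minimum cost is $5.60.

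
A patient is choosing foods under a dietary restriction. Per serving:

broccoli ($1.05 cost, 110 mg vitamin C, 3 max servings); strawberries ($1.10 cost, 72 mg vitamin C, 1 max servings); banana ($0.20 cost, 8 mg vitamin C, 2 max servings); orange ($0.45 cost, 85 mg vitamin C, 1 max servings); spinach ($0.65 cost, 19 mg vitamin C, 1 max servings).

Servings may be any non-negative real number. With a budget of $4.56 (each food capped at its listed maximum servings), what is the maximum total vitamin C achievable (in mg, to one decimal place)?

477.8 mg

Vitamin C per dollar: orange 188.9, broccoli 104.8, strawberries 65.45, banana 40, spinach 29.23.
Take 1 serving of orange: spends $0.45, +85.0 mg vitamin C (running total 85.0 mg).
Take 3 servings of broccoli: spends $3.15, +330.0 mg vitamin C (running total 415.0 mg).
Take 0.8727 servings of strawberries: spends $0.96, +62.8 mg vitamin C (running total 477.8 mg).
Greedy by best ratio exhausts the cost allowance optimally: 477.8 mg.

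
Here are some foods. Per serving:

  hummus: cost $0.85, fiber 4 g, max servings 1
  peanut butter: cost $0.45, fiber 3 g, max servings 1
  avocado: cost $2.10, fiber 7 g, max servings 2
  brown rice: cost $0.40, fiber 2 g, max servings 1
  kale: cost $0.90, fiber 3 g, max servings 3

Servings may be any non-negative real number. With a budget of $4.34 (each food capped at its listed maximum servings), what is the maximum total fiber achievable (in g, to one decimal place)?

Fiber per dollar: peanut butter 6.667, brown rice 5, hummus 4.706, avocado 3.333, kale 3.333.
Take 1 serving of peanut butter: spends $0.45, +3.0 g fiber (running total 3.0 g).
Take 1 serving of brown rice: spends $0.40, +2.0 g fiber (running total 5.0 g).
Take 1 serving of hummus: spends $0.85, +4.0 g fiber (running total 9.0 g).
Take 1.257 servings of avocado: spends $2.64, +8.8 g fiber (running total 17.8 g).
Greedy by best ratio exhausts the cost allowance optimally: 17.8 g.

17.8 g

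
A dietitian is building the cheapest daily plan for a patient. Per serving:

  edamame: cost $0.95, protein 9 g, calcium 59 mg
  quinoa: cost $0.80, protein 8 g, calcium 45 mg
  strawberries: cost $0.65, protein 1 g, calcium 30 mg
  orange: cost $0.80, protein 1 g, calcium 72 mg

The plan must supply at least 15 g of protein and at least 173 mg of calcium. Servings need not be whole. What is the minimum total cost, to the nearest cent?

An LP optimum is at a vertex; with two nutrient constraints at most two foods are used. Check each candidate.
edamame only: max(15/9, 173/59) = 2.932 servings → $2.79.
quinoa only: max(15/8, 173/45) = 3.844 servings → $3.08.
strawberries only: max(15/1, 173/30) = 15 servings → $9.75.
orange only: max(15/1, 173/72) = 15 servings → $12.00.
edamame + quinoa: intersection lies outside the first quadrant.
edamame + strawberries with both tight: 1.313 servings and 3.185 servings → $3.32.
edamame + orange with both tight: 1.54 servings and 1.141 servings → $2.38.
quinoa + strawberries with both tight: 1.421 servings and 3.636 servings → $3.50.
quinoa + orange with both tight: 1.708 servings and 1.335 servings → $2.43.
strawberries + orange: intersection lies outside the first quadrant.
Cheapest feasible corner: $2.38.

$2.38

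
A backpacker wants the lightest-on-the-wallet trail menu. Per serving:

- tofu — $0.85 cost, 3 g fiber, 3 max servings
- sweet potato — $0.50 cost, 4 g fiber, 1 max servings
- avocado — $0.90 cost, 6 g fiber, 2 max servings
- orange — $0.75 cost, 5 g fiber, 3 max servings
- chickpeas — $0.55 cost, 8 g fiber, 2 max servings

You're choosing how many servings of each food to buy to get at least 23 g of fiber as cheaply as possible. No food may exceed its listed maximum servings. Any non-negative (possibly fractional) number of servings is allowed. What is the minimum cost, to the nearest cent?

$2.05

Cost per g of fiber: chickpeas $0.0688, sweet potato $0.1250, avocado $0.1500, orange $0.1500, tofu $0.2833.
Take 2 servings of chickpeas: +16.0 g fiber for $1.10 (total $1.10, still need 7.0 g).
Take 1 serving of sweet potato: +4.0 g fiber for $0.50 (total $1.60, still need 3.0 g).
Take 0.5 servings of avocado: +3.0 g fiber for $0.45 (total $2.05, still need 0.0 g).
Filling from the cheapest source first is optimal under one linear minimum: $2.05.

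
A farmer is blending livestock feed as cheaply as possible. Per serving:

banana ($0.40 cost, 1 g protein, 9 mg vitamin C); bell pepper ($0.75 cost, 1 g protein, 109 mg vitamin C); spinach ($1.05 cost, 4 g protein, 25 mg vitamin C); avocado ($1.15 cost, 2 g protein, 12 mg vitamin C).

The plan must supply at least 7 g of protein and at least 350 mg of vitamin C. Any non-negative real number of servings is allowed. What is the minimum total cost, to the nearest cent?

Compare the cost at each extreme point of the feasible region.
banana only: max(7/1, 350/9) = 38.89 servings → $15.56.
bell pepper only: max(7/1, 350/109) = 7 servings → $5.25.
spinach only: max(7/4, 350/25) = 14 servings → $14.70.
avocado only: max(7/2, 350/12) = 29.17 servings → $33.54.
banana + bell pepper with both tight: 4.13 servings and 2.87 servings → $3.80.
banana + spinach: intersection lies outside the first quadrant.
banana + avocado with both targets exact would need a negative amount; discard.
bell pepper + spinach with both tight: 2.981 servings and 1.005 servings → $3.29.
bell pepper + avocado with both tight: 2.99 servings and 2.005 servings → $4.55.
spinach + avocado: the both-tight solution has a negative serving — not a feasible corner.
The minimum over all feasible corners is $3.29.

$3.29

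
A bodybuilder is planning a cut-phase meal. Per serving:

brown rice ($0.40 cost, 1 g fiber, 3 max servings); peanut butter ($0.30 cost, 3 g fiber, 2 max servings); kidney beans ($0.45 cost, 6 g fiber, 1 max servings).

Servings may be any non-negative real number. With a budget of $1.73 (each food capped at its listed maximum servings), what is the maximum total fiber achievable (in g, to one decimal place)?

13.7 g

Fiber per dollar: kidney beans 13.33, peanut butter 10, brown rice 2.5.
Take 1 serving of kidney beans: spends $0.45, +6.0 g fiber (running total 6.0 g).
Take 2 servings of peanut butter: spends $0.60, +6.0 g fiber (running total 12.0 g).
Take 1.7 servings of brown rice: spends $0.68, +1.7 g fiber (running total 13.7 g).
Greedy by best ratio exhausts the cost allowance optimally: 13.7 g.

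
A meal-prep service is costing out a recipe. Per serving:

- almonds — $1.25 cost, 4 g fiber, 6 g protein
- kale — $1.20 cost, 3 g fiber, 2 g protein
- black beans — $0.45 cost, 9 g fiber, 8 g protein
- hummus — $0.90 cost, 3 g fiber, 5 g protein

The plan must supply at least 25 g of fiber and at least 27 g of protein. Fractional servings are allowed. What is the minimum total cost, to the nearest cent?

$1.52

For a min-cost LP with two ≥-constraints, a basic feasible solution has at most two positive variables.
almonds only: max(25/4, 27/6) = 6.25 servings → $7.81.
kale only: max(25/3, 27/2) = 13.5 servings → $16.20.
black beans only: max(25/9, 27/8) = 3.375 servings → $1.52.
hummus only: max(25/3, 27/5) = 8.333 servings → $7.50.
almonds + kale with both tight: 3.1 servings and 4.2 servings → $8.91.
almonds + black beans with both tight: 1.955 servings and 1.909 servings → $3.30.
almonds + hummus: the both-tight solution has a negative serving — not a feasible corner.
kale + black beans: intersection lies outside the first quadrant.
kale + hummus with both tight: 4.889 servings and 3.444 servings → $8.97.
black beans + hummus with both tight: 2.095 servings and 2.048 servings → $2.79.
So the least-cost plan costs $1.52.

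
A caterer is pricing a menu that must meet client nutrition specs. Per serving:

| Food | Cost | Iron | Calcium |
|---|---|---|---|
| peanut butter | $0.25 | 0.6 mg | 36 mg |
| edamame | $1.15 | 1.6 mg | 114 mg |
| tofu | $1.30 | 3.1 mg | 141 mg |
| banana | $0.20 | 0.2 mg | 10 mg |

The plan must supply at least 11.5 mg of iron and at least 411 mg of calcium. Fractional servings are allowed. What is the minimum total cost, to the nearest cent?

At the optimum either one food covers both requirements or two foods hit both targets exactly; no other combination can be cheaper.
peanut butter only: max(11.5/0.6, 411/36) = 19.17 servings → $4.79.
edamame only: max(11.5/1.6, 411/114) = 7.188 servings → $8.27.
tofu only: max(11.5/3.1, 411/141) = 3.71 servings → $4.82.
banana only: max(11.5/0.2, 411/10) = 57.5 servings → $11.50.
peanut butter + edamame: the both-tight solution has a negative serving — not a feasible corner.
peanut butter + tofu: the both-tight solution has a negative serving — not a feasible corner.
peanut butter + banana with both targets exact would need a negative amount; discard.
edamame + tofu: intersection lies outside the first quadrant.
edamame + banana: the both-tight solution has a negative serving — not a feasible corner.
tofu + banana: the both-tight solution has a negative serving — not a feasible corner.
The minimum over all feasible corners is $4.79.

$4.79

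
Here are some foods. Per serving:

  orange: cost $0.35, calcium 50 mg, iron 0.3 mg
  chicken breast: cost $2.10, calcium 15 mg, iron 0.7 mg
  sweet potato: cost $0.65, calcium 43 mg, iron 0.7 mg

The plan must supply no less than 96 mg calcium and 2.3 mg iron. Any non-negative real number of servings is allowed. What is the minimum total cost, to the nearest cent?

$2.14

Compare the cost at each extreme point of the feasible region.
orange only: max(96/50, 2.3/0.3) = 7.667 servings → $2.68.
chicken breast only: max(96/15, 2.3/0.7) = 6.4 servings → $13.44.
sweet potato only: max(96/43, 2.3/0.7) = 3.286 servings → $2.14.
orange + chicken breast with both tight: 1.072 servings and 2.826 servings → $6.31.
orange + sweet potato: the both-tight solution has a negative serving — not a feasible corner.
chicken breast + sweet potato with both tight: 1.617 servings and 1.668 servings → $4.48.
The minimum over all feasible corners is $2.14.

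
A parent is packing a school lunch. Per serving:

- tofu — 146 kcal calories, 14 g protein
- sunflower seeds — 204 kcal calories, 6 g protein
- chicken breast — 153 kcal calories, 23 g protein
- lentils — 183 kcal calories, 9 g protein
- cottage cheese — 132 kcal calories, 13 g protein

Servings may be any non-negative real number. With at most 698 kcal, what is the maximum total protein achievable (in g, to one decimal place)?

104.9 g

Protein per kcal: chicken breast 0.1503, cottage cheese 0.09848, tofu 0.09589, lentils 0.04918, sunflower seeds 0.02941.
With no serving limits, spend the whole calories allowance on chicken breast: 698 kcal / 153 kcal × 23 g = 104.9 g.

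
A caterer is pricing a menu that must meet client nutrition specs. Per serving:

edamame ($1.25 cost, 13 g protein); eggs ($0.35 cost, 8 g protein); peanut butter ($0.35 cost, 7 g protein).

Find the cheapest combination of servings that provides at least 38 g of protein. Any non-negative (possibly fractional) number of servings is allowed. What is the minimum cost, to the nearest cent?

Cost per g of protein: eggs $0.0437, peanut butter $0.0500, edamame $0.0962.
With no serving limits, use only eggs: 38 g / 8 g = 4.75 servings × $0.35 = $1.66.

$1.66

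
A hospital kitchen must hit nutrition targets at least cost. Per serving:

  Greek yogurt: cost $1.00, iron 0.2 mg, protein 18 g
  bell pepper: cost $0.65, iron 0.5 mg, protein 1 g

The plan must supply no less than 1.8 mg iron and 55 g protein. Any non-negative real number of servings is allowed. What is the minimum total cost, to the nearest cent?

$4.50

Greek yogurt only: max(1.8/0.2, 55/18) = 9 servings → $9.00.
bell pepper only: max(1.8/0.5, 55/1) = 55 servings → $35.75.
Greek yogurt + bell pepper with both tight: 2.92 servings and 2.432 servings → $4.50.
Cheapest feasible corner: $4.50.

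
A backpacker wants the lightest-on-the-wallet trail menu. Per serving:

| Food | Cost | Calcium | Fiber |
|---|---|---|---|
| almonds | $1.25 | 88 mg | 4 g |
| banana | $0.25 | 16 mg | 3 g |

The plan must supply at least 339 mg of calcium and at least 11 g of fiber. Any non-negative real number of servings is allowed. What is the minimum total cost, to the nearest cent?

$4.82

With two linear requirements the optimum uses one or two foods; enumerate the corners.
almonds only: max(339/88, 11/4) = 3.852 servings → $4.82.
banana only: max(339/16, 11/3) = 21.19 servings → $5.30.
almonds + banana: the both-tight solution has a negative serving — not a feasible corner.
The minimum over all feasible corners is $4.82.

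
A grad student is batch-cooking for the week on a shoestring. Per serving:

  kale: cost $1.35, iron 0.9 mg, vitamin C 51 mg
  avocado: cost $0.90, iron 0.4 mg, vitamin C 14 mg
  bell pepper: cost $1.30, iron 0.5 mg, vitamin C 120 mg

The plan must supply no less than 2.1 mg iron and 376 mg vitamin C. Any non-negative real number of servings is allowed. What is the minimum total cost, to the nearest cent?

$4.69

The cheapest plan sits at a corner of the feasible region — with two constraints it uses at most two foods.
kale only: max(2.1/0.9, 376/51) = 7.373 servings → $9.95.
avocado only: max(2.1/0.4, 376/14) = 26.86 servings → $24.17.
bell pepper only: max(2.1/0.5, 376/120) = 4.2 servings → $5.46.
kale + avocado: intersection lies outside the first quadrant.
kale + bell pepper with both tight: 0.7758 servings and 2.804 servings → $4.69.
avocado + bell pepper with both tight: 1.561 servings and 2.951 servings → $5.24.
So the least-cost plan costs $4.69.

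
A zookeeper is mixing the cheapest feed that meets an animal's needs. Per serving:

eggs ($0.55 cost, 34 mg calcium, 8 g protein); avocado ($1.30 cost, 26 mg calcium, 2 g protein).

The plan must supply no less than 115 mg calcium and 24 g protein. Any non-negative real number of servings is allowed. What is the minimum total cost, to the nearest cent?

$1.86

eggs only: max(115/34, 24/8) = 3.382 servings → $1.86.
avocado only: max(115/26, 24/2) = 12 servings → $15.60.
eggs + avocado with both tight: 2.814 servings and 0.7429 servings → $2.51.
So the least-cost plan costs $1.86.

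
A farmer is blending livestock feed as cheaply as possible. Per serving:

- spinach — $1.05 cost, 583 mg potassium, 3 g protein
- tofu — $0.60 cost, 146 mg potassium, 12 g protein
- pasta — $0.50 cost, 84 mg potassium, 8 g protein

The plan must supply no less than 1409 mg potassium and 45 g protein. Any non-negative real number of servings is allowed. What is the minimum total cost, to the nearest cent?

$3.67

Two binding constraints pin down two serving amounts, so the optimal mix uses at most two foods. The candidates are each food alone (scaled to the tighter of potassium/protein) and each pair with both constraints tight.
spinach only: max(1409/583, 45/3) = 15 servings → $15.75.
tofu only: max(1409/146, 45/12) = 9.651 servings → $5.79.
pasta only: max(1409/84, 45/8) = 16.77 servings → $8.39.
spinach + tofu with both tight: 1.576 servings and 3.356 servings → $3.67.
spinach + pasta with both tight: 1.698 servings and 4.988 servings → $4.28.
tofu + pasta: the both-tight solution has a negative serving — not a feasible corner.
Cheapest feasible corner: $3.67.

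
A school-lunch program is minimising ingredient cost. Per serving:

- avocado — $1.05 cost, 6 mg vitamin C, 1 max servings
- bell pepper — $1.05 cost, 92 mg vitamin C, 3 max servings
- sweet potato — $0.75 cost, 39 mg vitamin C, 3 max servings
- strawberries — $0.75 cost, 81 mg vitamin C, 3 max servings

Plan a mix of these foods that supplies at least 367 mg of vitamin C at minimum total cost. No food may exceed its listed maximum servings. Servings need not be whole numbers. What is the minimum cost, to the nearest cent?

Cost per mg of vitamin C: strawberries $0.0093, bell pepper $0.0114, sweet potato $0.0192, avocado $0.1750.
Take 3 servings of strawberries: +243.0 mg vitamin C for $2.25 (total $2.25, still need 124.0 mg).
Take 1.348 servings of bell pepper: +124.0 mg vitamin C for $1.42 (total $3.67, still need 0.0 mg).
Greedy by cheapest-per-mg is optimal for a single linear constraint, so the minimum cost is $3.67.

$3.67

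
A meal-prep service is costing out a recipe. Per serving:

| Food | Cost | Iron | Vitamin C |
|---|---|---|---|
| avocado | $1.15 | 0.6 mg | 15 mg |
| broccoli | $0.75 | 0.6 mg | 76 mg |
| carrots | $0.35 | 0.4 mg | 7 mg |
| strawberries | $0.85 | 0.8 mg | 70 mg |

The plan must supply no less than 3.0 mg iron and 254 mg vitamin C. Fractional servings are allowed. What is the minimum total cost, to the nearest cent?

$3.16

avocado only: max(3.0/0.6, 254/15) = 16.93 servings → $19.47.
broccoli only: max(3.0/0.6, 254/76) = 5 servings → $3.75.
carrots only: max(3.0/0.4, 254/7) = 36.29 servings → $12.70.
strawberries only: max(3.0/0.8, 254/70) = 3.75 servings → $3.19.
avocado + broccoli with both tight: 2.066 servings and 2.934 servings → $4.58.
avocado + carrots with both targets exact would need a negative amount; discard.
avocado + strawberries with both tight: 0.2267 servings and 3.58 servings → $3.30.
broccoli + carrots with both tight: 3.076 servings and 2.885 servings → $3.32.
broccoli + strawberries: the both-tight solution has a negative serving — not a feasible corner.
carrots + strawberries with both tight: 0.3036 servings and 3.598 servings → $3.16.
Cheapest feasible corner: $3.16.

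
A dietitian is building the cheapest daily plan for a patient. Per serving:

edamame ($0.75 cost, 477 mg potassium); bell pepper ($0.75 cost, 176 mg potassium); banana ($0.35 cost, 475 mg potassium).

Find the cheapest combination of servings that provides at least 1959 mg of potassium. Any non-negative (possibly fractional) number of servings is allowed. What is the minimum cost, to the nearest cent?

$1.44

Cost per mg of potassium: banana $0.0007, edamame $0.0016, bell pepper $0.0043.
With no serving limits, use only banana: 1959 mg / 475 mg = 4.124 servings × $0.35 = $1.44.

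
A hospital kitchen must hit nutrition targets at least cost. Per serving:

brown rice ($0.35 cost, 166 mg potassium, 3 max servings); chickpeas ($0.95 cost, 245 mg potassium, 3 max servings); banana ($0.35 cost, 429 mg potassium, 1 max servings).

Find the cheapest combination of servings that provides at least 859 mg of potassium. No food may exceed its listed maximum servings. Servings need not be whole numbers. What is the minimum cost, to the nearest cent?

$1.26

Cost per mg of potassium: banana $0.0008, brown rice $0.0021, chickpeas $0.0039.
Take 1 serving of banana: +429.0 mg potassium for $0.35 (total $0.35, still need 430.0 mg).
Take 2.59 servings of brown rice: +430.0 mg potassium for $0.91 (total $1.26, still need 0.0 mg).
Filling from the cheapest source first is optimal under one linear minimum: $1.26.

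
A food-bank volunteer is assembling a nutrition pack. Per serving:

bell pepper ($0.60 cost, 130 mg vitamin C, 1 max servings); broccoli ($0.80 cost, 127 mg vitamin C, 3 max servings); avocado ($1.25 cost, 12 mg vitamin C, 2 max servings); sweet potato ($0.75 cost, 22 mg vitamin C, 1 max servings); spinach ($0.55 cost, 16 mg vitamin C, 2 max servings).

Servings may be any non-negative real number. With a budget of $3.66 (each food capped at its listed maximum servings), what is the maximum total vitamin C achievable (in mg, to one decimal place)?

530.4 mg

Vitamin C per dollar: bell pepper 216.7, broccoli 158.8, sweet potato 29.33, spinach 29.09, avocado 9.6.
Take 1 serving of bell pepper: spends $0.60, +130.0 mg vitamin C (running total 130.0 mg).
Take 3 servings of broccoli: spends $2.40, +381.0 mg vitamin C (running total 511.0 mg).
Take 0.88 servings of sweet potato: spends $0.66, +19.4 mg vitamin C (running total 530.4 mg).
Filling greedily by vitamin C-per-dollar is optimal for one linear limit, giving 530.4 mg.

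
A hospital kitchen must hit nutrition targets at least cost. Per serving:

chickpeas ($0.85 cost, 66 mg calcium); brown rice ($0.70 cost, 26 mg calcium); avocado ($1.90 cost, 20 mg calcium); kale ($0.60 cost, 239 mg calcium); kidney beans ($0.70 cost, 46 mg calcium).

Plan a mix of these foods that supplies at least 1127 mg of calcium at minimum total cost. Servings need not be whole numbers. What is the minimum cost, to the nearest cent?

Cost per mg of calcium: kale $0.0025, chickpeas $0.0129, kidney beans $0.0152, brown rice $0.0269, avocado $0.0950.
With no serving limits, use only kale: 1127 mg / 239 mg = 4.715 servings × $0.60 = $2.83.

$2.83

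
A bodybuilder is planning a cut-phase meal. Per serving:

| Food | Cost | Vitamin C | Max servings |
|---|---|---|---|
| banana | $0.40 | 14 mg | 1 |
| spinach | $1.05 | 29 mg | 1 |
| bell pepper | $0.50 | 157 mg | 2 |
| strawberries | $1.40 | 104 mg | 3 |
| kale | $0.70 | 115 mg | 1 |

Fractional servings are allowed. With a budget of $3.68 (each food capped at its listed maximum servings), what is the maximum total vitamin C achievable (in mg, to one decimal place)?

576.1 mg

Vitamin C per dollar: bell pepper 314, kale 164.3, strawberries 74.29, banana 35, spinach 27.62.
Take 2 servings of bell pepper: spends $1.00, +314.0 mg vitamin C (running total 314.0 mg).
Take 1 serving of kale: spends $0.70, +115.0 mg vitamin C (running total 429.0 mg).
Take 1.414 servings of strawberries: spends $1.98, +147.1 mg vitamin C (running total 576.1 mg).
Greedy by best ratio exhausts the cost allowance optimally: 576.1 mg.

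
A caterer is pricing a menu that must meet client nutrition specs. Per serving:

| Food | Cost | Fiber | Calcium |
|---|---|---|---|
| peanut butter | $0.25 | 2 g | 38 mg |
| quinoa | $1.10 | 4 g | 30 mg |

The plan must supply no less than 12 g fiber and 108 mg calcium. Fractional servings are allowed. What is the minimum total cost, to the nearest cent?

peanut butter only: max(12/2, 108/38) = 6 servings → $1.50.
quinoa only: max(12/4, 108/30) = 3.6 servings → $3.96.
peanut butter + quinoa with both tight: 0.7826 servings and 2.609 servings → $3.07.
So the least-cost plan costs $1.50.

$1.50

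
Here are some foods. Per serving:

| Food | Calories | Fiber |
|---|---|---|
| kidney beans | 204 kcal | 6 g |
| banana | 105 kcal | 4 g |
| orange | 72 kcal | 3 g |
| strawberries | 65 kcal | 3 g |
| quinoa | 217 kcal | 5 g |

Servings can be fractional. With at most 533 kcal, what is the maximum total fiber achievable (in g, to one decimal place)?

Fiber per kcal: strawberries 0.04615, orange 0.04167, banana 0.0381, kidney beans 0.02941, quinoa 0.02304.
With no serving limits, spend the whole calories allowance on strawberries: 533 kcal / 65 kcal × 3 g = 24.6 g.

24.6 g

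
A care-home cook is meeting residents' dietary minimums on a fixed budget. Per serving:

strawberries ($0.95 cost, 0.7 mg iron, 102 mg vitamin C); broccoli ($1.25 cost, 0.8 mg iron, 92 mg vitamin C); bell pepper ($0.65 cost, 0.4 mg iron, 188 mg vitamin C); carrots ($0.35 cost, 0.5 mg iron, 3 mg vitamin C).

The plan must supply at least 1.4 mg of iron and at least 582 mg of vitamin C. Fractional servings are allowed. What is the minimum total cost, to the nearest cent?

Minimising a linear cost over {iron ≥ 1.4, vitamin C ≥ 582, servings ≥ 0} — the optimum is at a vertex, using one or two foods.
strawberries only: max(1.4/0.7, 582/102) = 5.706 servings → $5.42.
broccoli only: max(1.4/0.8, 582/92) = 6.326 servings → $7.91.
bell pepper only: max(1.4/0.4, 582/188) = 3.5 servings → $2.27.
carrots only: max(1.4/0.5, 582/3) = 194 servings → $67.90.
strawberries + broccoli: intersection lies outside the first quadrant.
strawberries + bell pepper with both tight: 0.3348 servings and 2.914 servings → $2.21.
strawberries + carrots with both targets exact would need a negative amount; discard.
broccoli + bell pepper with both tight: 0.2676 servings and 2.965 servings → $2.26.
broccoli + carrots: intersection lies outside the first quadrant.
bell pepper + carrots with both tight: 3.091 servings and 0.3276 servings → $2.12.
So the least-cost plan costs $2.12.

$2.12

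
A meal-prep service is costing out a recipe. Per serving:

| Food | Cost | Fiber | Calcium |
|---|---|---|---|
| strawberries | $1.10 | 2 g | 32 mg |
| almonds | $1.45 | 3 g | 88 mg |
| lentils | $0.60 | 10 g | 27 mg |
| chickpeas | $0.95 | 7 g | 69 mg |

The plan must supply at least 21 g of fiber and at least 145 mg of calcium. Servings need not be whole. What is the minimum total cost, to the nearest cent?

Two binding constraints pin down two serving amounts, so the optimal mix uses at most two foods. The candidates are each food alone (scaled to the tighter of fiber/calcium) and each pair with both constraints tight.
strawberries only: max(21/2, 145/32) = 10.5 servings → $11.55.
almonds only: max(21/3, 145/88) = 7 servings → $10.15.
lentils only: max(21/10, 145/27) = 5.37 servings → $3.22.
chickpeas only: max(21/7, 145/69) = 3 servings → $2.85.
strawberries + almonds with both targets exact would need a negative amount; discard.
strawberries + lentils with both tight: 3.32 servings and 1.436 servings → $4.51.
strawberries + chickpeas: intersection lies outside the first quadrant.
almonds + lentils with both tight: 1.105 servings and 1.768 servings → $2.66.
almonds + chickpeas: intersection lies outside the first quadrant.
lentils + chickpeas with both tight: 0.8663 servings and 1.762 servings → $2.19.
The minimum over all feasible corners is $2.19.

$2.19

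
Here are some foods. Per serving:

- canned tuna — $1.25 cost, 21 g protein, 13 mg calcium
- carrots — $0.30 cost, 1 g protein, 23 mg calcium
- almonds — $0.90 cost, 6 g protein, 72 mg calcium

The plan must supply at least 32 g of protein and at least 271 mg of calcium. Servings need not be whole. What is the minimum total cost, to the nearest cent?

Two binding constraints pin down two serving amounts, so the optimal mix uses at most two foods. The candidates are each food alone (scaled to the tighter of protein/calcium) and each pair with both constraints tight.
canned tuna only: max(32/21, 271/13) = 20.85 servings → $26.06.
carrots only: max(32/1, 271/23) = 32 servings → $9.60.
almonds only: max(32/6, 271/72) = 5.333 servings → $4.80.
canned tuna + carrots with both tight: 0.9894 servings and 11.22 servings → $4.60.
canned tuna + almonds with both tight: 0.4728 servings and 3.679 servings → $3.90.
carrots + almonds with both targets exact would need a negative amount; discard.
Cheapest feasible corner: $3.90.

$3.90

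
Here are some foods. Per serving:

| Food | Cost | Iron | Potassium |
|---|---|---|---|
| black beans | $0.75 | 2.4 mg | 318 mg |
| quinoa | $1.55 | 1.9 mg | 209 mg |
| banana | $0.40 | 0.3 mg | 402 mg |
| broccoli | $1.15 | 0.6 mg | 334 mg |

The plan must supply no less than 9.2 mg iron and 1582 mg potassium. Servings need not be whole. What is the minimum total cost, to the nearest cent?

$3.18

Check every corner: each single food scaled to meet both minima, and each pair solved so both constraints bind.
black beans only: max(9.2/2.4, 1582/318) = 4.975 servings → $3.73.
quinoa only: max(9.2/1.9, 1582/209) = 7.569 servings → $11.73.
banana only: max(9.2/0.3, 1582/402) = 30.67 servings → $12.27.
broccoli only: max(9.2/0.6, 1582/334) = 15.33 servings → $17.63.
black beans + quinoa with both targets exact would need a negative amount; discard.
black beans + banana with both tight: 3.708 servings and 1.002 servings → $3.18.
black beans + broccoli with both tight: 3.477 servings and 1.426 servings → $4.25.
quinoa + banana with both tight: 4.598 servings and 1.545 servings → $7.75.
quinoa + broccoli with both tight: 4.17 servings and 2.127 servings → $8.91.
banana + broccoli with both targets exact would need a negative amount; discard.
So the least-cost plan costs $3.18.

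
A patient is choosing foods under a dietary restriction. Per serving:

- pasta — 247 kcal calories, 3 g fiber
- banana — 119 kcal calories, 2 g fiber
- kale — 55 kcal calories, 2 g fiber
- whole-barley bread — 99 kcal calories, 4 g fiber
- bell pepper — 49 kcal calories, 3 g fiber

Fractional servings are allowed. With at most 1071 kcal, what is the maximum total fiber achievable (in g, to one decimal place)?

65.6 g

Fiber per kcal: bell pepper 0.06122, whole-barley bread 0.0404, kale 0.03636, banana 0.01681, pasta 0.01215.
With no serving limits, spend the whole calories allowance on bell pepper: 1071 kcal / 49 kcal × 3 g = 65.6 g.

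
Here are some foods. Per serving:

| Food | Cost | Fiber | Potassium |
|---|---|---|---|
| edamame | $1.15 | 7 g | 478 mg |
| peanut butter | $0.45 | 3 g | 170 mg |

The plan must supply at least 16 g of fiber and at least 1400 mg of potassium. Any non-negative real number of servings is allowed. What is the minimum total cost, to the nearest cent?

This is a tiny linear program; its minimum lies at a vertex of the feasible set. List the vertices and price them.
edamame only: max(16/7, 1400/478) = 2.929 servings → $3.37.
peanut butter only: max(16/3, 1400/170) = 8.235 servings → $3.71.
edamame + peanut butter: the both-tight solution has a negative serving — not a feasible corner.
Cheapest feasible corner: $3.37.

$3.37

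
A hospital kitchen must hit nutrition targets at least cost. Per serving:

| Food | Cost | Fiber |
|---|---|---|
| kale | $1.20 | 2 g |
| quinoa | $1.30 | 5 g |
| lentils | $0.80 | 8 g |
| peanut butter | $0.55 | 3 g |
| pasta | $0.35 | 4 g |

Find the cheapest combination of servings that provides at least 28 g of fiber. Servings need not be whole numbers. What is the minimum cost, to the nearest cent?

$2.45

Cost per g of fiber: pasta $0.0875, lentils $0.1000, peanut butter $0.1833, quinoa $0.2600, kale $0.6000.
With no serving limits, use only pasta: 28 g / 4 g = 7 servings × $0.35 = $2.45.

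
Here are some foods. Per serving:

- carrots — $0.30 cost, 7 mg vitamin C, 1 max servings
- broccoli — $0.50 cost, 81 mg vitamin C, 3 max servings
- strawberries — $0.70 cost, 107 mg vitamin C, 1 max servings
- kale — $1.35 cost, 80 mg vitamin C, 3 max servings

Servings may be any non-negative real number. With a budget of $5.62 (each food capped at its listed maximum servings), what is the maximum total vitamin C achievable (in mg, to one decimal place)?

Vitamin C per dollar: broccoli 162, strawberries 152.9, kale 59.26, carrots 23.33.
Take 3 servings of broccoli: spends $1.50, +243.0 mg vitamin C (running total 243.0 mg).
Take 1 serving of strawberries: spends $0.70, +107.0 mg vitamin C (running total 350.0 mg).
Take 2.533 servings of kale: spends $3.42, +202.7 mg vitamin C (running total 552.7 mg).
Greedy by best ratio exhausts the cost allowance optimally: 552.7 mg.

552.7 mg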